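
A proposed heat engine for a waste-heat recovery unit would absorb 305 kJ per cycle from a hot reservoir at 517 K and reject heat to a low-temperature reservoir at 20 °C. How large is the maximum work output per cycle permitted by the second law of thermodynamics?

W_max ≈ 132 kJ

T_C = 20 °C → 20 + 273.15 = 293.15 K.
The second-law ceiling is the Carnot efficiency, η_max = 1 − T_C/T_H = 1 − 293.15/517.00 = 0.4330.
W_max = η_max · Q_H = 0.4330 × 305 = 132 kJ.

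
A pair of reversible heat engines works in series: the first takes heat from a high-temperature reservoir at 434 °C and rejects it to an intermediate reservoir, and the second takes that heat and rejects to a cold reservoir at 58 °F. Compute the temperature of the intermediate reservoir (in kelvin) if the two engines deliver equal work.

T_m ≈ 497 K

T_H = 434 °C → 434 + 273.15 = 707.15 K.
T_C = 58 °F → (58 − 32) × 5/9 = 14.44 °C = 287.59 K.
For reversible stages Q_m = Q_H·(T_m/T_H). Setting W₁ = Q_H(1 − T_m/T_H) equal to W₂ = Q_m(1 − T_C/T_m) = Q_H·(T_m − T_C)/T_H gives T_H − T_m = T_m − T_C, so T_m = (T_H + T_C)/2 = (707.15 + 287.59)/2 = 497 K.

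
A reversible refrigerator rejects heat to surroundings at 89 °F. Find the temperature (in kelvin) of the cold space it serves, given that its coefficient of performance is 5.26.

T_C ≈ 256 K

T_H = 89 °F → (89 − 32) × 5/9 = 31.67 °C = 304.82 K.
COP_R = T_C/(T_H − T_C) ⇒ T_C = T_H·COP_R/(1 + COP_R) = 304.82 × 5.26/(1 + 5.26) = 256 K.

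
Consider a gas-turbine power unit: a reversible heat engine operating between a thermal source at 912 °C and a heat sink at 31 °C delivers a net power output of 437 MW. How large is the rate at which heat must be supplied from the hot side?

Q̇_H ≈ 588 MW

T_H = 912 °C → 912 + 273.15 = 1185.15 K.
T_C = 31 °C → 31 + 273.15 = 304.15 K.
For a reversible engine, η = 1 − T_C/T_H = 1 − 304.15/1185.15 = 0.7434.
Q_H = W/η = 437/0.7434 = 588 MW.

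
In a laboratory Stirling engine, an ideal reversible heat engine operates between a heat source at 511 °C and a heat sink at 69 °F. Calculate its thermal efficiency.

T_H = 511 °C → 511 + 273.15 = 784.15 K.
T_C = 69 °F → (69 − 32) × 5/9 = 20.56 °C = 293.71 K.
The Carnot efficiency is η = 1 − T_C/T_H = 1 − 293.71/784.15 = 0.6254.

η ≈ 0.6254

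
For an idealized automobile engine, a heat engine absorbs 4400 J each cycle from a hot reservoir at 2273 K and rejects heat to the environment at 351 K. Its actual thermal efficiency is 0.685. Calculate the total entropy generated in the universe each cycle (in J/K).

ΔS_univ ≈ 2.013 J/K

W = η·Q_H = 0.685 × 4400 = 3014 J, so Q_C = Q_H − W = 1386 J.
Reservoir entropy changes: ΔS_H = −Q_H/T_H = −4400/2273.00 = -1.936 J/K and ΔS_C = +Q_C/T_C = 1386/351.00 = 3.949 J/K.
ΔS_univ = −Q_H/T_H + Q_C/T_C = 2.013 J/K (> 0, since η = 0.685 < η_Carnot = 0.846).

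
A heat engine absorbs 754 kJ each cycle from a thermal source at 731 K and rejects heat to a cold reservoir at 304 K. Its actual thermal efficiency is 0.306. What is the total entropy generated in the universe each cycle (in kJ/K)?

W = η·Q_H = 0.306 × 754 = 230.7 kJ, so Q_C = Q_H − W = 523.3 kJ.
Reservoir entropy changes: ΔS_H = −Q_H/T_H = −754/731.00 = -1.031 kJ/K and ΔS_C = +Q_C/T_C = 523.3/304.00 = 1.721 kJ/K.
ΔS_univ = −Q_H/T_H + Q_C/T_C = 0.6898 kJ/K (> 0, since η = 0.306 < η_Carnot = 0.584).

ΔS_univ ≈ 0.6898 kJ/K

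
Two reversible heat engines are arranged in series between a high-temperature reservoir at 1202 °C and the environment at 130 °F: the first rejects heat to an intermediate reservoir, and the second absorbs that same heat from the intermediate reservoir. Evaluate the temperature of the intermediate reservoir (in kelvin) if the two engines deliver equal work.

T_m ≈ 901 K

T_H = 1202 °C → 1202 + 273.15 = 1475.15 K.
T_C = 130 °F → (130 − 32) × 5/9 = 54.44 °C = 327.59 K.
For reversible stages Q_m = Q_H·(T_m/T_H). Setting W₁ = Q_H(1 − T_m/T_H) equal to W₂ = Q_m(1 − T_C/T_m) = Q_H·(T_m − T_C)/T_H gives T_H − T_m = T_m − T_C, so T_m = (T_H + T_C)/2 = (1475.15 + 327.59)/2 = 901 K.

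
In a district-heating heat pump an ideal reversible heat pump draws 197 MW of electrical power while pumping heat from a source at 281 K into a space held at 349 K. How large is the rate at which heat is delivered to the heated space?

For a reversible heat pump, COP_HP = T_H/(T_H − T_C) = 349.00/68.00 = 5.1324.
Q_H = COP_HP · W = 5.1324 × 197 = 1011 MW.

Q̇_H ≈ 1011 MW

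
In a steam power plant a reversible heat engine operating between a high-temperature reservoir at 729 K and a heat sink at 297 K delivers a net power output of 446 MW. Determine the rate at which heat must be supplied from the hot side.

Q̇_H ≈ 753 MW

Carnot efficiency: η = 1 − T_C/T_H = 1 − 297.00/729.00 = 0.5926.
Q_H = W/η = 446/0.5926 = 753 MW.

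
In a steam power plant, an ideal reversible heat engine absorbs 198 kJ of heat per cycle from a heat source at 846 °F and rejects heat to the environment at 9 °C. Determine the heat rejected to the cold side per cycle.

Q_C ≈ 77.02 kJ

T_H = 846 °F → (846 − 32) × 5/9 = 452.22 °C = 725.37 K.
T_C = 9 °C → 9 + 273.15 = 282.15 K.
The Carnot efficiency is η = 1 − T_C/T_H = 1 − 282.15/725.37 = 0.6110.
For a reversible cycle Q_C/Q_H = T_C/T_H, so Q_C = 198 × 282.15/725.37 = 77.02 kJ.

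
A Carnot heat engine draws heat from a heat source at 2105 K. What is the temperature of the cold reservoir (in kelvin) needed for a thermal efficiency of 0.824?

From η = 1 − T_C/T_H, T_C = T_H·(1 − η) = 2105.00 × (1 − 0.824) = 370.5 K.

T_C ≈ 370.5 K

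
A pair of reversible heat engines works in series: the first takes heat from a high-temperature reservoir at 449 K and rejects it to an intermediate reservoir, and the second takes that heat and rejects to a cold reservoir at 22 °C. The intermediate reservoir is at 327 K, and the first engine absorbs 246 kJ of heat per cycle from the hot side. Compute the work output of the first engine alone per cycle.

W₁ ≈ 66.8 kJ

T_C = 22 °C → 22 + 273.15 = 295.15 K.
First-stage efficiency η₁ = 1 − T_m/T_H = 1 − 327.00/449.00 = 0.2717.
W₁ = η₁·Q_H = 0.2717 × 246 = 66.8 kJ.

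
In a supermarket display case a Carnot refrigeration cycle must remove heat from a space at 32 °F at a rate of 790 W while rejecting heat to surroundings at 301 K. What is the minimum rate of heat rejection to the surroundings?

T_C = 32 °F → (32 − 32) × 5/9 = 0.00 °C = 273.15 K.
For a reversible cycle Q_H/Q_C = T_H/T_C, so Q_H = Q_C·T_H/T_C = 790 × 301.00/273.15 = 870.5 W.

Q̇_H ≈ 870.5 W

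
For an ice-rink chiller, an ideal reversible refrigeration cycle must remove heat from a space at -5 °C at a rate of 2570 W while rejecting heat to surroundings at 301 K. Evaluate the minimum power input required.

T_C = -5 °C → -5 + 273.15 = 268.15 K.
COP_R = T_C/(T_H − T_C) = 268.15/32.85 = 8.1629.
W = Q_C/COP_R = 2570/8.1629 = 315 W.

Ẇ_in ≈ 315 W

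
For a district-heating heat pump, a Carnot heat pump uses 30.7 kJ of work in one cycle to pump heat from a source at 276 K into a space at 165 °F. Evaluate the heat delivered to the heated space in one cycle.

T_H = 165 °F → (165 − 32) × 5/9 = 73.89 °C = 347.04 K.
The Carnot heat-pump COP is COP_HP = T_H/(T_H − T_C) = 347.04/71.04 = 4.8852.
Q_H = COP_HP · W = 4.8852 × 30.7 = 150 kJ.

Q_H ≈ 150 kJ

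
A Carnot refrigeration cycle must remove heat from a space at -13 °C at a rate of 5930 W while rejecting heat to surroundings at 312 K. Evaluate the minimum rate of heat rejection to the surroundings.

Q̇_H ≈ 7110 W

T_C = -13 °C → -13 + 273.15 = 260.15 K.
For a reversible cycle Q_H/Q_C = T_H/T_C, so Q_H = Q_C·T_H/T_C = 5930 × 312.00/260.15 = 7110 W.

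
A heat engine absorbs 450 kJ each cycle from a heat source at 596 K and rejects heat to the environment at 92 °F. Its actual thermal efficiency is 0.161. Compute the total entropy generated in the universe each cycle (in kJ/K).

ΔS_univ ≈ 0.4768 kJ/K

T_C = 92 °F → (92 − 32) × 5/9 = 33.33 °C = 306.48 K.
W = η·Q_H = 0.161 × 450 = 72.45 kJ, so Q_C = Q_H − W = 377.6 kJ.
The hot reservoir loses entropy Q_H/T_H = 450/596.00 = 0.7550 kJ/K; the cold reservoir gains Q_C/T_C = 377.6/306.48 = 1.232 kJ/K.
ΔS_univ = −Q_H/T_H + Q_C/T_C = 0.4768 kJ/K (> 0, since η = 0.161 < η_Carnot = 0.486).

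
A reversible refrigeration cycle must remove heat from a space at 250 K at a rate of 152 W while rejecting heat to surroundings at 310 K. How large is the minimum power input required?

Ẇ_in ≈ 36.48 W

Carnot COP: COP_R = T_C/(T_H − T_C) = 250.00/60.00 = 4.1667.
W = Q_C/COP_R = 152/4.1667 = 36.48 W.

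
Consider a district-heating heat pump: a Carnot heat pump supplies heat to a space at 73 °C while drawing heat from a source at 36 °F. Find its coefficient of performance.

T_H = 73 °C → 73 + 273.15 = 346.15 K.
T_C = 36 °F → (36 − 32) × 5/9 = 2.22 °C = 275.37 K.
For a reversible heat pump, COP_HP = T_H/(T_H − T_C) = 346.15/(346.15 − 275.37) = 4.89.

COP_HP ≈ 4.89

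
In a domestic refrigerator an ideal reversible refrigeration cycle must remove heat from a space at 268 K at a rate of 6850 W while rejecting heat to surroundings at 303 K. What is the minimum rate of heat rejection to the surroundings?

For a reversible cycle Q_H/Q_C = T_H/T_C, so Q_H = Q_C·T_H/T_C = 6850 × 303.00/268.00 = 7745 W.

Q̇_H ≈ 7745 W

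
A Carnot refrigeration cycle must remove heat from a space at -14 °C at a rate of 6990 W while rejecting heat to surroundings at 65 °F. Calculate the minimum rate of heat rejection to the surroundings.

Q̇_H ≈ 7860 W

T_H = 65 °F → (65 − 32) × 5/9 = 18.33 °C = 291.48 K.
T_C = -14 °C → -14 + 273.15 = 259.15 K.
For a reversible cycle Q_H/Q_C = T_H/T_C, so Q_H = Q_C·T_H/T_C = 6990 × 291.48/259.15 = 7860 W.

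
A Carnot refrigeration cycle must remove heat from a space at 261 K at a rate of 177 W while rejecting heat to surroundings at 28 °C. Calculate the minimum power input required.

Ẇ_in ≈ 27.2 W

T_H = 28 °C → 28 + 273.15 = 301.15 K.
The reversible coefficient of performance is COP_R = T_C/(T_H − T_C) = 261.00/40.15 = 6.5006.
W = Q_C/COP_R = 177/6.5006 = 27.2 W.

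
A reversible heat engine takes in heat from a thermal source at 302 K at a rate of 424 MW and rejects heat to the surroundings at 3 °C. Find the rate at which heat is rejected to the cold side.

Q̇_C ≈ 388 MW

T_C = 3 °C → 3 + 273.15 = 276.15 K.
η_rev = 1 − T_C/T_H = 1 − 276.15/302.00 = 0.0856.
For a reversible cycle Q_C/Q_H = T_C/T_H, so Q_C = 424 × 276.15/302.00 = 388 MW.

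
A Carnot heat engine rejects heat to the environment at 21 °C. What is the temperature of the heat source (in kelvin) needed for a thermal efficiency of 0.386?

T_C = 21 °C → 21 + 273.15 = 294.15 K.
From η = 1 − T_C/T_H, solving for T_H gives T_H = T_C/(1 − η) = 294.15/(1 − 0.386) = 479 K.

T_H ≈ 479 K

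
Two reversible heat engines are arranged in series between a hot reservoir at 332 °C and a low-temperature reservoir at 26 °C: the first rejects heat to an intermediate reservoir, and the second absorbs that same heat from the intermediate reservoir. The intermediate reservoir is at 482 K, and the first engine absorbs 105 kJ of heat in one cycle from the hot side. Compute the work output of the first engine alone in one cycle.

W₁ ≈ 21.4 kJ

T_H = 332 °C → 332 + 273.15 = 605.15 K.
T_C = 26 °C → 26 + 273.15 = 299.15 K.
First-stage efficiency η₁ = 1 − T_m/T_H = 1 − 482.00/605.15 = 0.2035.
W₁ = η₁·Q_H = 0.2035 × 105 = 21.4 kJ.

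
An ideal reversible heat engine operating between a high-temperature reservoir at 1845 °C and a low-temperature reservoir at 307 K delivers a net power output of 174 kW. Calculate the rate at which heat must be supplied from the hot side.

T_H = 1845 °C → 1845 + 273.15 = 2118.15 K.
Since the cycle is reversible, η = 1 − T_C/T_H = 1 − 307.00/2118.15 = 0.8551.
Q_H = W/η = 174/0.8551 = 203 kW.

Q̇_H ≈ 203 kW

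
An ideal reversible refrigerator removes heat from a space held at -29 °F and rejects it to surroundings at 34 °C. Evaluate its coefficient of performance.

T_H = 34 °C → 34 + 273.15 = 307.15 K.
T_C = -29 °F → (-29 − 32) × 5/9 = -33.89 °C = 239.26 K.
The reversible coefficient of performance is COP_R = T_C/(T_H − T_C) = 239.26/(307.15 − 239.26) = 3.52.

COP_R ≈ 3.52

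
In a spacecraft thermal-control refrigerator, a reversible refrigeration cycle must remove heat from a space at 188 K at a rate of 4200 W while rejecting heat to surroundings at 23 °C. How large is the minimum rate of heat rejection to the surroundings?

Q̇_H ≈ 6616 W

T_H = 23 °C → 23 + 273.15 = 296.15 K.
For a reversible cycle Q_H/Q_C = T_H/T_C, so Q_H = Q_C·T_H/T_C = 4200 × 296.15/188.00 = 6616 W.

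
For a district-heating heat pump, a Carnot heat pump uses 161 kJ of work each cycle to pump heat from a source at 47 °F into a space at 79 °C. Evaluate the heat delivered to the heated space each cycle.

T_H = 79 °C → 79 + 273.15 = 352.15 K.
T_C = 47 °F → (47 − 32) × 5/9 = 8.33 °C = 281.48 K.
For a reversible heat pump, COP_HP = T_H/(T_H − T_C) = 352.15/70.67 = 4.9833.
Q_H = COP_HP · W = 4.9833 × 161 = 802 kJ.

Q_H ≈ 802 kJ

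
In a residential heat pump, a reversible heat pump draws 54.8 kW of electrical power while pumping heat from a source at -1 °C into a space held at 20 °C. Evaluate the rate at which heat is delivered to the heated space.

Q̇_H ≈ 765 kW

T_H = 20 °C → 20 + 273.15 = 293.15 K.
T_C = -1 °C → -1 + 273.15 = 272.15 K.
The Carnot heat-pump COP is COP_HP = T_H/(T_H − T_C) = 293.15/21.00 = 13.9595.
Q_H = COP_HP · W = 13.9595 × 54.8 = 765 kW.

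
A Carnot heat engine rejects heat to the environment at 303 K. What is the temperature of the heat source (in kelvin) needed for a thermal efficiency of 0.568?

T_H ≈ 701 K

From η = 1 − T_C/T_H, solving for T_H gives T_H = T_C/(1 − η) = 303.00/(1 − 0.568) = 701 K.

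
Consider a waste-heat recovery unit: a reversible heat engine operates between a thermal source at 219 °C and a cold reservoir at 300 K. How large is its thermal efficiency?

T_H = 219 °C → 219 + 273.15 = 492.15 K.
The Carnot efficiency is η = 1 − T_C/T_H = 1 − 300.00/492.15 = 0.390.

η ≈ 0.390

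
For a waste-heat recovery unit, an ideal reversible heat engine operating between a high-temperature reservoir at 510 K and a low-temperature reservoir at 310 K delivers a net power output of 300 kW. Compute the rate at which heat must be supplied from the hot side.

Q̇_H ≈ 765 kW

Since the cycle is reversible, η = 1 − T_C/T_H = 1 − 310.00/510.00 = 0.3922.
Q_H = W/η = 300/0.3922 = 765 kW.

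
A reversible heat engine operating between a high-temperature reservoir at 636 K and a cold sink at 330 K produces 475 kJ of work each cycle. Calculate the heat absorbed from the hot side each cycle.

Since the cycle is reversible, η = 1 − T_C/T_H = 1 − 330.00/636.00 = 0.4811.
Q_H = W/η = 475/0.4811 = 987 kJ.

Q_H ≈ 987 kJ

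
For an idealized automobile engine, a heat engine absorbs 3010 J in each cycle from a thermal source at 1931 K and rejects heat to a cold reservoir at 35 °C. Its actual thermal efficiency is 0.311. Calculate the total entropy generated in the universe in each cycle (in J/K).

T_C = 35 °C → 35 + 273.15 = 308.15 K.
W = η·Q_H = 0.311 × 3010 = 936.1 J, so Q_C = Q_H − W = 2074 J.
Reservoir entropy changes: ΔS_H = −Q_H/T_H = −3010/1931.00 = -1.559 J/K and ΔS_C = +Q_C/T_C = 2074/308.15 = 6.730 J/K.
ΔS_univ = −Q_H/T_H + Q_C/T_C = 5.171 J/K (> 0, since η = 0.311 < η_Carnot = 0.840).

ΔS_univ ≈ 5.171 J/K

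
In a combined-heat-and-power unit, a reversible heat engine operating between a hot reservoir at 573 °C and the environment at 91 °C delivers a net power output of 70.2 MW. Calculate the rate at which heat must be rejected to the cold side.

Q̇_C ≈ 53.0 MW

T_H = 573 °C → 573 + 273.15 = 846.15 K.
T_C = 91 °C → 91 + 273.15 = 364.15 K.
For a reversible engine, η = 1 − T_C/T_H = 1 − 364.15/846.15 = 0.5696.
Since Q_C/Q_H = T_C/T_H and Q_H = W/η, Q_C = W·T_C/(T_H − T_C) = 70.2 × 364.15/482.00 = 53.0 MW.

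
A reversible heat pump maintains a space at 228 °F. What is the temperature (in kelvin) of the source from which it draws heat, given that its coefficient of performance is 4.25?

T_C ≈ 292.1 K

T_H = 228 °F → (228 − 32) × 5/9 = 108.89 °C = 382.04 K.
COP_HP = T_H/(T_H − T_C) ⇒ T_C = T_H·(COP_HP − 1)/COP_HP = 382.04 × (4.25 − 1)/4.25 = 292.1 K.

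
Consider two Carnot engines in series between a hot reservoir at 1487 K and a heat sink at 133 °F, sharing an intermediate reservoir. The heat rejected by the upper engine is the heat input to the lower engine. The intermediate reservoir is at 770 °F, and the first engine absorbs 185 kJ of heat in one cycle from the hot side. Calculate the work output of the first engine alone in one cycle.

W₁ ≈ 100 kJ

T_C = 133 °F → (133 − 32) × 5/9 = 56.11 °C = 329.26 K.
T_m = 770 °F → (770 − 32) × 5/9 = 410.00 °C = 683.15 K.
First-stage efficiency η₁ = 1 − T_m/T_H = 1 − 683.15/1487.00 = 0.5406.
W₁ = η₁·Q_H = 0.5406 × 185 = 100 kJ.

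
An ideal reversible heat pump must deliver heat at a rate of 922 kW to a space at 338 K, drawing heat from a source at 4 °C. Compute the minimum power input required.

T_C = 4 °C → 4 + 273.15 = 277.15 K.
For a reversible heat pump, COP_HP = T_H/(T_H − T_C) = 338.00/60.85 = 5.5546.
W = Q_H/COP_HP = 922/5.5546 = 166 kW.

Ẇ_in ≈ 166 kW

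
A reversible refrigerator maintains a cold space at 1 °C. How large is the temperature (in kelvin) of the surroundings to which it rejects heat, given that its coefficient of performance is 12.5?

T_H ≈ 296.1 K

T_C = 1 °C → 1 + 273.15 = 274.15 K.
COP_R = T_C/(T_H − T_C) ⇒ T_H = T_C·(1 + 1/COP_R) = 274.15 × (1 + 1/12.5) = 296.1 K.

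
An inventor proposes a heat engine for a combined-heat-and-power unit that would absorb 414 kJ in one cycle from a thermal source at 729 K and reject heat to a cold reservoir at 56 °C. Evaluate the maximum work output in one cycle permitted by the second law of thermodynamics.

W_max ≈ 227 kJ

T_C = 56 °C → 56 + 273.15 = 329.15 K.
The second-law ceiling is the Carnot efficiency, η_max = 1 − T_C/T_H = 1 − 329.15/729.00 = 0.5485.
W_max = η_max · Q_H = 0.5485 × 414 = 227 kJ.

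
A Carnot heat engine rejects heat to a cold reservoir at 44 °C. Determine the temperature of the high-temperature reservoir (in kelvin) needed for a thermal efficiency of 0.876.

T_C = 44 °C → 44 + 273.15 = 317.15 K.
From η = 1 − T_C/T_H, solving for T_H gives T_H = T_C/(1 − η) = 317.15/(1 − 0.876) = 2560 K.

T_H ≈ 2560 K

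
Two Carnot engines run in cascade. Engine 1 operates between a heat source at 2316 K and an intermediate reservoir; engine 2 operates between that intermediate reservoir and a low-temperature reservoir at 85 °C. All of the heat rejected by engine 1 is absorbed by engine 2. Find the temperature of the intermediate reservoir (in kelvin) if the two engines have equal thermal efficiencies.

T_m ≈ 911 K

T_C = 85 °C → 85 + 273.15 = 358.15 K.
Equal efficiencies require 1 − T_m/T_H = 1 − T_C/T_m, i.e. T_m/T_H = T_C/T_m, so T_m = √(T_H·T_C) = √(2316.00 × 358.15) = 911 K.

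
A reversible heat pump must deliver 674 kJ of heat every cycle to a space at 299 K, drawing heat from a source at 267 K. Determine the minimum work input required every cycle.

The Carnot heat-pump COP is COP_HP = T_H/(T_H − T_C) = 299.00/32.00 = 9.3438.
W = Q_H/COP_HP = 674/9.3438 = 72.13 kJ.

W_in ≈ 72.13 kJ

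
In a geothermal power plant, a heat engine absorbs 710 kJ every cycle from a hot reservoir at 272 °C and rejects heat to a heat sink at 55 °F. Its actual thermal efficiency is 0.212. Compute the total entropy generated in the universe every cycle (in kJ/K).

T_H = 272 °C → 272 + 273.15 = 545.15 K.
T_C = 55 °F → (55 − 32) × 5/9 = 12.78 °C = 285.93 K.
W = η·Q_H = 0.212 × 710 = 150.5 kJ, so Q_C = Q_H − W = 559.5 kJ.
Entropy balance on the reservoirs: −Q_H/T_H = -1.302 kJ/K, +Q_C/T_C = 1.957 kJ/K.
ΔS_univ = −Q_H/T_H + Q_C/T_C = 0.6543 kJ/K (> 0, since η = 0.212 < η_Carnot = 0.476).

ΔS_univ ≈ 0.6543 kJ/K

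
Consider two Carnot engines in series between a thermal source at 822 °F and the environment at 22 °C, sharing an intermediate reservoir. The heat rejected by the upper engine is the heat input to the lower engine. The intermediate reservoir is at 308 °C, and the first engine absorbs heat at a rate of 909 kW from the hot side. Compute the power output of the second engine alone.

T_H = 822 °F → (822 − 32) × 5/9 = 438.89 °C = 712.04 K.
T_C = 22 °C → 22 + 273.15 = 295.15 K.
T_m = 308 °C → 308 + 273.15 = 581.15 K.
Heat entering the second stage: Q_m = Q_H·(T_m/T_H) = 909 × 581.15/712.04 = 741.9 kW.
Second-stage efficiency η₂ = 1 − T_C/T_m = 1 − 295.15/581.15 = 0.4921, so W₂ = η₂·Q_m = 365.1 kW.

Ẇ₂ ≈ 365.1 kW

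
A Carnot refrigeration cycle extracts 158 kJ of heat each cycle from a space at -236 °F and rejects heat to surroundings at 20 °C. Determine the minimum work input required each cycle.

T_H = 20 °C → 20 + 273.15 = 293.15 K.
T_C = -236 °F → (-236 − 32) × 5/9 = -148.89 °C = 124.26 K.
COP_R = T_C/(T_H − T_C) = 124.26/168.89 = 0.7358.
W = Q_C/COP_R = 158/0.7358 = 215 kJ.

W_in ≈ 215 kJ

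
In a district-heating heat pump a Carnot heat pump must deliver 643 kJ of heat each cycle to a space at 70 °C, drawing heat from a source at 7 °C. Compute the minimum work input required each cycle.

T_H = 70 °C → 70 + 273.15 = 343.15 K.
T_C = 7 °C → 7 + 273.15 = 280.15 K.
The Carnot heat-pump COP is COP_HP = T_H/(T_H − T_C) = 343.15/63.00 = 5.4468.
W = Q_H/COP_HP = 643/5.4468 = 118 kJ.

W_in ≈ 118 kJ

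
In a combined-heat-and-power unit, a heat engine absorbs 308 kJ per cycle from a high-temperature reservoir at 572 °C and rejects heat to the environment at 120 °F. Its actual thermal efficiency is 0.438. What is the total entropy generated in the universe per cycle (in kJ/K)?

T_H = 572 °C → 572 + 273.15 = 845.15 K.
T_C = 120 °F → (120 − 32) × 5/9 = 48.89 °C = 322.04 K.
W = η·Q_H = 0.438 × 308 = 134.9 kJ, so Q_C = Q_H − W = 173.1 kJ.
Reservoir entropy changes: ΔS_H = −Q_H/T_H = −308/845.15 = -0.3644 kJ/K and ΔS_C = +Q_C/T_C = 173.1/322.04 = 0.5375 kJ/K.
ΔS_univ = −Q_H/T_H + Q_C/T_C = 0.173 kJ/K (> 0, since η = 0.438 < η_Carnot = 0.619).

ΔS_univ ≈ 0.173 kJ/K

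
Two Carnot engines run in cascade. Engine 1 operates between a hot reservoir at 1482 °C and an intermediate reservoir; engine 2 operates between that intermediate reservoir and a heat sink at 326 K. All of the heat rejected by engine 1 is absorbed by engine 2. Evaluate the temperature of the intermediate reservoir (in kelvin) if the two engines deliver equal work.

T_H = 1482 °C → 1482 + 273.15 = 1755.15 K.
For reversible stages Q_m = Q_H·(T_m/T_H). Setting W₁ = Q_H(1 − T_m/T_H) equal to W₂ = Q_m(1 − T_C/T_m) = Q_H·(T_m − T_C)/T_H gives T_H − T_m = T_m − T_C, so T_m = (T_H + T_C)/2 = (1755.15 + 326.00)/2 = 1040 K.

T_m ≈ 1040 K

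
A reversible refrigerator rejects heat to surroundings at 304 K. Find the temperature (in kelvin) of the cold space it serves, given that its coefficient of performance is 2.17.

T_C ≈ 208.1 K

COP_R = T_C/(T_H − T_C) ⇒ T_C = T_H·COP_R/(1 + COP_R) = 304.00 × 2.17/(1 + 2.17) = 208.1 K.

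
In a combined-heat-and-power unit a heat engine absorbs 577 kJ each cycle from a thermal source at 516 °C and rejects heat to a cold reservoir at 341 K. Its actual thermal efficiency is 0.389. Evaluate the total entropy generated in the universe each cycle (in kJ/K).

ΔS_univ ≈ 0.303 kJ/K

T_H = 516 °C → 516 + 273.15 = 789.15 K.
W = η·Q_H = 0.389 × 577 = 224.5 kJ, so Q_C = Q_H − W = 352.5 kJ.
Entropy balance on the reservoirs: −Q_H/T_H = -0.7312 kJ/K, +Q_C/T_C = 1.034 kJ/K.
ΔS_univ = −Q_H/T_H + Q_C/T_C = 0.303 kJ/K (> 0, since η = 0.389 < η_Carnot = 0.568).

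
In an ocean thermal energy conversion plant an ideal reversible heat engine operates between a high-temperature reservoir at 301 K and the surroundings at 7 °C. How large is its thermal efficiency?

T_C = 7 °C → 7 + 273.15 = 280.15 K.
Carnot efficiency: η = 1 − T_C/T_H = 1 − 280.15/301.00 = 0.06927.

η ≈ 0.06927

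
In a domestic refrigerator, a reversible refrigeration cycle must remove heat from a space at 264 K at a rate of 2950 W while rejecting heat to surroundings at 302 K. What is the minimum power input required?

Ẇ_in ≈ 425 W

Carnot COP: COP_R = T_C/(T_H − T_C) = 264.00/38.00 = 6.9474.
W = Q_C/COP_R = 2950/6.9474 = 425 W.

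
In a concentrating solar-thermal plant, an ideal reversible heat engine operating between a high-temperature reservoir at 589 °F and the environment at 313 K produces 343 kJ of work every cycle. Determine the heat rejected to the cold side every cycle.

T_H = 589 °F → (589 − 32) × 5/9 = 309.44 °C = 582.59 K.
Since the cycle is reversible, η = 1 − T_C/T_H = 1 − 313.00/582.59 = 0.4627.
Since Q_C/Q_H = T_C/T_H and Q_H = W/η, Q_C = W·T_C/(T_H − T_C) = 343 × 313.00/269.59 = 398 kJ.

Q_C ≈ 398 kJ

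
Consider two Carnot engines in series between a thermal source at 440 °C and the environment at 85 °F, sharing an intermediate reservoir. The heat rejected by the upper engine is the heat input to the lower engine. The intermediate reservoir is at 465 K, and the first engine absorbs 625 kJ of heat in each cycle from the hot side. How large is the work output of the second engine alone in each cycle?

W₂ ≈ 142 kJ

T_H = 440 °C → 440 + 273.15 = 713.15 K.
T_C = 85 °F → (85 − 32) × 5/9 = 29.44 °C = 302.59 K.
Heat entering the second stage: Q_m = Q_H·(T_m/T_H) = 625 × 465.00/713.15 = 408 kJ.
Second-stage efficiency η₂ = 1 − T_C/T_m = 1 − 302.59/465.00 = 0.3493, so W₂ = η₂·Q_m = 142 kJ.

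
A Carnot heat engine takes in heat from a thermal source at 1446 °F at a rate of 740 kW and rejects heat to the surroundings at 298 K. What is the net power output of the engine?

T_H = 1446 °F → (1446 − 32) × 5/9 = 785.56 °C = 1058.71 K.
η_rev = 1 − T_C/T_H = 1 − 298.00/1058.71 = 0.7185.
W = η·Q_H = 0.7185 × 740 = 532 kW.

Ẇ ≈ 532 kW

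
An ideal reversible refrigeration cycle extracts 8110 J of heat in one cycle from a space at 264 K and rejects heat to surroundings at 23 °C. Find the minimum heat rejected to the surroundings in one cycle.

Q_H ≈ 9100 J

T_H = 23 °C → 23 + 273.15 = 296.15 K.
For a reversible cycle Q_H/Q_C = T_H/T_C, so Q_H = Q_C·T_H/T_C = 8110 × 296.15/264.00 = 9100 J.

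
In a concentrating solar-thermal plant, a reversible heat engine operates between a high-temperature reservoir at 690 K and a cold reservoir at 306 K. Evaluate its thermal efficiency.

η ≈ 0.557

Carnot efficiency: η = 1 − T_C/T_H = 1 − 306.00/690.00 = 0.557.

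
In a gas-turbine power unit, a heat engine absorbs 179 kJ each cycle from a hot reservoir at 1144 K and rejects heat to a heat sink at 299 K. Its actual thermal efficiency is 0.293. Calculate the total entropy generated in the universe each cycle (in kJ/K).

ΔS_univ ≈ 0.267 kJ/K

W = η·Q_H = 0.293 × 179 = 52.45 kJ, so Q_C = Q_H − W = 126.6 kJ.
The hot reservoir loses entropy Q_H/T_H = 179/1144.00 = 0.1565 kJ/K; the cold reservoir gains Q_C/T_C = 126.6/299.00 = 0.4233 kJ/K.
ΔS_univ = −Q_H/T_H + Q_C/T_C = 0.267 kJ/K (> 0, since η = 0.293 < η_Carnot = 0.739).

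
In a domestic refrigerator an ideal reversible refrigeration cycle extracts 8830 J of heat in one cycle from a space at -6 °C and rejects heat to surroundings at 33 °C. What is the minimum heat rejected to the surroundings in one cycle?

T_H = 33 °C → 33 + 273.15 = 306.15 K.
T_C = -6 °C → -6 + 273.15 = 267.15 K.
For a reversible cycle Q_H/Q_C = T_H/T_C, so Q_H = Q_C·T_H/T_C = 8830 × 306.15/267.15 = 10120 J.

Q_H ≈ 10120 J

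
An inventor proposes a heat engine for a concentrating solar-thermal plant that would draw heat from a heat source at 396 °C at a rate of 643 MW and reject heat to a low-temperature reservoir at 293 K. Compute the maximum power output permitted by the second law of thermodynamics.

T_H = 396 °C → 396 + 273.15 = 669.15 K.
By the Carnot theorem, η_max = 1 − T_C/T_H = 1 − 293.00/669.15 = 0.5621.
W_max = η_max · Q_H = 0.5621 × 643 = 361 MW.

Ẇ_max ≈ 361 MW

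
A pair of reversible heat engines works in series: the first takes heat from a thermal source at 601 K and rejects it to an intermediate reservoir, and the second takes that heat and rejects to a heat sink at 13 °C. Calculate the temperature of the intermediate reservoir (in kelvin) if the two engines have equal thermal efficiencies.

T_C = 13 °C → 13 + 273.15 = 286.15 K.
Equal efficiencies require 1 − T_m/T_H = 1 − T_C/T_m, i.e. T_m/T_H = T_C/T_m, so T_m = √(T_H·T_C) = √(601.00 × 286.15) = 414.7 K.

T_m ≈ 414.7 K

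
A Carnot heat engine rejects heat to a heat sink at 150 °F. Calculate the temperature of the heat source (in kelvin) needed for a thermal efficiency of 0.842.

T_H ≈ 2144 K

T_C = 150 °F → (150 − 32) × 5/9 = 65.56 °C = 338.71 K.
From η = 1 − T_C/T_H, solving for T_H gives T_H = T_C/(1 − η) = 338.71/(1 − 0.842) = 2144 K.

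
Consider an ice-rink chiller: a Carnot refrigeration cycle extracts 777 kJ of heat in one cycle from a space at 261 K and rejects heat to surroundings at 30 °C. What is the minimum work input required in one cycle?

T_H = 30 °C → 30 + 273.15 = 303.15 K.
COP_R = T_C/(T_H − T_C) = 261.00/42.15 = 6.1922.
W = Q_C/COP_R = 777/6.1922 = 125 kJ.

W_in ≈ 125 kJ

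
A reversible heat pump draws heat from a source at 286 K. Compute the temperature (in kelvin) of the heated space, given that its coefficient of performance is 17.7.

T_H ≈ 303.1 K

COP_HP = T_H/(T_H − T_C) ⇒ T_H = T_C·COP_HP/(COP_HP − 1) = 286.00 × 17.7/(17.7 − 1) = 303.1 K.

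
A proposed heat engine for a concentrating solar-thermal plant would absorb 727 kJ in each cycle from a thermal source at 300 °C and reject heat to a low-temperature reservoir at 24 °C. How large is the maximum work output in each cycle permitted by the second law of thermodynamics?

T_H = 300 °C → 300 + 273.15 = 573.15 K.
T_C = 24 °C → 24 + 273.15 = 297.15 K.
The upper bound on efficiency is η_max = 1 − T_C/T_H = 1 − 297.15/573.15 = 0.4815.
W_max = η_max · Q_H = 0.4815 × 727 = 350 kJ.

W_max ≈ 350 kJ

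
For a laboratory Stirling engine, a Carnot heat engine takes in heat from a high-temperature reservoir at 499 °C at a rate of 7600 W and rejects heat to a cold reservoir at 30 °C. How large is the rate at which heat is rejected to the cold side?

T_H = 499 °C → 499 + 273.15 = 772.15 K.
T_C = 30 °C → 30 + 273.15 = 303.15 K.
For a reversible engine, η = 1 − T_C/T_H = 1 − 303.15/772.15 = 0.6074.
For a reversible cycle Q_C/Q_H = T_C/T_H, so Q_C = 7600 × 303.15/772.15 = 2980 W.

Q̇_C ≈ 2980 W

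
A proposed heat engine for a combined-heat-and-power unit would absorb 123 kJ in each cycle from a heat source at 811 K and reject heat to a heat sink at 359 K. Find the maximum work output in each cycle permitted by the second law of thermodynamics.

The second-law ceiling is the Carnot efficiency, η_max = 1 − T_C/T_H = 1 − 359.00/811.00 = 0.5573.
W_max = η_max · Q_H = 0.5573 × 123 = 68.55 kJ.

W_max ≈ 68.55 kJ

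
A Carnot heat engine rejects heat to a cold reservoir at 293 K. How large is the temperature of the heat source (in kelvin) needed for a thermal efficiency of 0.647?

T_H ≈ 830 K

From η = 1 − T_C/T_H, solving for T_H gives T_H = T_C/(1 − η) = 293.00/(1 − 0.647) = 830 K.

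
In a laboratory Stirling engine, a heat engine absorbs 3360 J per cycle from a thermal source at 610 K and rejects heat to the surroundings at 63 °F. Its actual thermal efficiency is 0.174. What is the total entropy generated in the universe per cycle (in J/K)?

ΔS_univ ≈ 4.05 J/K

T_C = 63 °F → (63 − 32) × 5/9 = 17.22 °C = 290.37 K.
W = η·Q_H = 0.174 × 3360 = 584.6 J, so Q_C = Q_H − W = 2775 J.
The hot reservoir loses entropy Q_H/T_H = 3360/610.00 = 5.508 J/K; the cold reservoir gains Q_C/T_C = 2775/290.37 = 9.558 J/K.
ΔS_univ = −Q_H/T_H + Q_C/T_C = 4.05 J/K (> 0, since η = 0.174 < η_Carnot = 0.524).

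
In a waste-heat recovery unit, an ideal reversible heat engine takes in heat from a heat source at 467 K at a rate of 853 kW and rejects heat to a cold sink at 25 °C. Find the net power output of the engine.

T_C = 25 °C → 25 + 273.15 = 298.15 K.
The Carnot efficiency is η = 1 − T_C/T_H = 1 − 298.15/467.00 = 0.3616.
W = η·Q_H = 0.3616 × 853 = 308 kW.

Ẇ ≈ 308 kW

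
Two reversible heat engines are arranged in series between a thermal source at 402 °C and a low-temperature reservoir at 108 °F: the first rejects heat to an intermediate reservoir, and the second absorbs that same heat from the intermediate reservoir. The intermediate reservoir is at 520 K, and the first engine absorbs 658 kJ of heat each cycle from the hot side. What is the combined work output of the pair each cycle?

T_H = 402 °C → 402 + 273.15 = 675.15 K.
T_C = 108 °F → (108 − 32) × 5/9 = 42.22 °C = 315.37 K.
Two reversible stages in series are equivalent to a single Carnot engine between T_H and T_C, so η_total = 1 − T_C/T_H = 1 − 315.37/675.15 = 0.5329.
W_total = η_total · Q_H = 0.5329 × 658 = 350.6 kJ.

W_total ≈ 350.6 kJ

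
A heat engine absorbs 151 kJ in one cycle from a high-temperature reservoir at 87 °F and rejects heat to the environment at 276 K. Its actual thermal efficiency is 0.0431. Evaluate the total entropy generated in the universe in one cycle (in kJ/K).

T_H = 87 °F → (87 − 32) × 5/9 = 30.56 °C = 303.71 K.
W = η·Q_H = 0.0431 × 151 = 6.508 kJ, so Q_C = Q_H − W = 144.5 kJ.
Reservoir entropy changes: ΔS_H = −Q_H/T_H = −151/303.71 = -0.4972 kJ/K and ΔS_C = +Q_C/T_C = 144.5/276.00 = 0.5235 kJ/K.
ΔS_univ = −Q_H/T_H + Q_C/T_C = 0.02633 kJ/K (> 0, since η = 0.0431 < η_Carnot = 0.091).

ΔS_univ ≈ 0.02633 kJ/K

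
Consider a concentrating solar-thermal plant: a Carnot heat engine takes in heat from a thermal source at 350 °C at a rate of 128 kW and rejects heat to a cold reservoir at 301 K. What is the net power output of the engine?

Ẇ ≈ 66.2 kW

T_H = 350 °C → 350 + 273.15 = 623.15 K.
The Carnot efficiency is η = 1 − T_C/T_H = 1 − 301.00/623.15 = 0.5170.
W = η·Q_H = 0.5170 × 128 = 66.2 kW.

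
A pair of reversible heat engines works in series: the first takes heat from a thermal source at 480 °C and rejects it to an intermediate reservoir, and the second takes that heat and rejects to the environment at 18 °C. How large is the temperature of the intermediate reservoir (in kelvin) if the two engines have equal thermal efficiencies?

T_H = 480 °C → 480 + 273.15 = 753.15 K.
T_C = 18 °C → 18 + 273.15 = 291.15 K.
Equal efficiencies require 1 − T_m/T_H = 1 − T_C/T_m, i.e. T_m/T_H = T_C/T_m, so T_m = √(T_H·T_C) = √(753.15 × 291.15) = 468.3 K.

T_m ≈ 468.3 K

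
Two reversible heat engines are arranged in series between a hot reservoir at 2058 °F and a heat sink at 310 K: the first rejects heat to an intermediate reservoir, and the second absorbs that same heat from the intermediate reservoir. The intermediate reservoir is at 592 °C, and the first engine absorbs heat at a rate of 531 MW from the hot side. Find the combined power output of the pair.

T_H = 2058 °F → (2058 − 32) × 5/9 = 1125.56 °C = 1398.71 K.
Two reversible stages in series are equivalent to a single Carnot engine between T_H and T_C, so η_total = 1 − T_C/T_H = 1 − 310.00/1398.71 = 0.7784.
W_total = η_total · Q_H = 0.7784 × 531 = 413.3 MW.

Ẇ_total ≈ 413.3 MW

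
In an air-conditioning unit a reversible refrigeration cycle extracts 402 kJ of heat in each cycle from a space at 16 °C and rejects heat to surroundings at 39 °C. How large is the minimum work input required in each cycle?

W_in ≈ 31.98 kJ

T_H = 39 °C → 39 + 273.15 = 312.15 K.
T_C = 16 °C → 16 + 273.15 = 289.15 K.
Carnot COP: COP_R = T_C/(T_H − T_C) = 289.15/23.00 = 12.5717.
W = Q_C/COP_R = 402/12.5717 = 31.98 kJ.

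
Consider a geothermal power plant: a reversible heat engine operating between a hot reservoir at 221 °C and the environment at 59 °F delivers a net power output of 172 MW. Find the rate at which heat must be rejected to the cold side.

Q̇_C ≈ 241 MW

T_H = 221 °C → 221 + 273.15 = 494.15 K.
T_C = 59 °F → (59 − 32) × 5/9 = 15.00 °C = 288.15 K.
For a reversible engine, η = 1 − T_C/T_H = 1 − 288.15/494.15 = 0.4169.
Since Q_C/Q_H = T_C/T_H and Q_H = W/η, Q_C = W·T_C/(T_H − T_C) = 172 × 288.15/206.00 = 241 MW.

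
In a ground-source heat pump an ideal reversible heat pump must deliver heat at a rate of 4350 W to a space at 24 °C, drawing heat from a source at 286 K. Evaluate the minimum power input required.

T_H = 24 °C → 24 + 273.15 = 297.15 K.
Reversible heating COP: COP_HP = T_H/(T_H − T_C) = 297.15/11.15 = 26.6502.
W = Q_H/COP_HP = 4350/26.6502 = 163 W.

Ẇ_in ≈ 163 W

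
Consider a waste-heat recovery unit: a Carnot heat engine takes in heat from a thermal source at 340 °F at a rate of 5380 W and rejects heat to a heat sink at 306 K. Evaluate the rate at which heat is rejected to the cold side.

Q̇_C ≈ 3710 W

T_H = 340 °F → (340 − 32) × 5/9 = 171.11 °C = 444.26 K.
The Carnot efficiency is η = 1 − T_C/T_H = 1 − 306.00/444.26 = 0.3112.
For a reversible cycle Q_C/Q_H = T_C/T_H, so Q_C = 5380 × 306.00/444.26 = 3710 W.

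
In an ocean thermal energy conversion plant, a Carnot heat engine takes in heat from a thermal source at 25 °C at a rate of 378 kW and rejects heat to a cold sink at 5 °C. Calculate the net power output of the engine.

T_H = 25 °C → 25 + 273.15 = 298.15 K.
T_C = 5 °C → 5 + 273.15 = 278.15 K.
For a reversible engine, η = 1 − T_C/T_H = 1 − 278.15/298.15 = 0.0671.
W = η·Q_H = 0.0671 × 378 = 25.4 kW.

Ẇ ≈ 25.4 kW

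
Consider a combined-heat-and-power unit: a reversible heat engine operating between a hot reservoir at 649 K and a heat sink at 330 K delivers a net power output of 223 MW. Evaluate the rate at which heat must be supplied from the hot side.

Q̇_H ≈ 454 MW

Carnot efficiency: η = 1 − T_C/T_H = 1 − 330.00/649.00 = 0.4915.
Q_H = W/η = 223/0.4915 = 454 MW.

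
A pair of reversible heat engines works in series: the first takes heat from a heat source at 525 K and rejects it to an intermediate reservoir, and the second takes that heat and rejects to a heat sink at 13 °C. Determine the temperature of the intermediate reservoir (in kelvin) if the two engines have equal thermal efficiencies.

T_m ≈ 388 K

T_C = 13 °C → 13 + 273.15 = 286.15 K.
Equal efficiencies require 1 − T_m/T_H = 1 − T_C/T_m, i.e. T_m/T_H = T_C/T_m, so T_m = √(T_H·T_C) = √(525.00 × 286.15) = 388 K.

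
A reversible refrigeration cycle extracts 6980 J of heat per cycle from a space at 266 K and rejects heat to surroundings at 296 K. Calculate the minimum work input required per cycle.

COP_R = T_C/(T_H − T_C) = 266.00/30.00 = 8.8667.
W = Q_C/COP_R = 6980/8.8667 = 787 J.

W_in ≈ 787 J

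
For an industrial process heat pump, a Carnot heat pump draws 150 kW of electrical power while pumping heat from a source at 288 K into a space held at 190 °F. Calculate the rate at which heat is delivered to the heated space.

Q̇_H ≈ 742 kW

T_H = 190 °F → (190 − 32) × 5/9 = 87.78 °C = 360.93 K.
For a reversible heat pump, COP_HP = T_H/(T_H − T_C) = 360.93/72.93 = 4.9491.
Q_H = COP_HP · W = 4.9491 × 150 = 742 kW.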